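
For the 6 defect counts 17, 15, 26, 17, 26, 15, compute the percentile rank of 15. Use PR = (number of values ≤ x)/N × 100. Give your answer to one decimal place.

33.3

N = 6.
Strictly below 15: 0. Equal to 15: 2.
PR = 2/6 × 100 = 33.3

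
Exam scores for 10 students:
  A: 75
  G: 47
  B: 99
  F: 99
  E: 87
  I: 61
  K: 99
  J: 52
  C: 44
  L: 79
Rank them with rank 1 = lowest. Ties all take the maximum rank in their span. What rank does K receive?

Sorted (ascending): 44, 47, 52, 61, 75, 79, 87, 99, 99, 99
The 3 values of 99 occupy positions 8–10 → each gets rank 10.
K has value 99 → rank 10.

10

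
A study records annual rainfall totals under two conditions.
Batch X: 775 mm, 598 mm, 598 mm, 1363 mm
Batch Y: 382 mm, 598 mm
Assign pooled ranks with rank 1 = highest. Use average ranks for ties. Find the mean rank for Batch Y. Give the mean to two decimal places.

Sorted (descending): 1363, 775, 598, 598, 598, 382
The 3 values of 598 occupy positions 3–5 → average rank 4.
Batch Y values → pooled ranks: 382→6, 598→4
Mean rank = (6 + 4) / 2 = 5.00

5.00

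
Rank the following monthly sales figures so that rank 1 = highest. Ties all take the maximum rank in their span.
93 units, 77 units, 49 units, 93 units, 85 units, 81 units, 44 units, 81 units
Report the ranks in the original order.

Sorted (descending): 93, 93, 85, 81, 81, 77, 49, 44
The 2 values of 93 occupy positions 1–2 → each gets rank 2.
The 2 values of 81 occupy positions 4–5 → each gets rank 5.

2, 6, 7, 2, 3, 5, 8, 5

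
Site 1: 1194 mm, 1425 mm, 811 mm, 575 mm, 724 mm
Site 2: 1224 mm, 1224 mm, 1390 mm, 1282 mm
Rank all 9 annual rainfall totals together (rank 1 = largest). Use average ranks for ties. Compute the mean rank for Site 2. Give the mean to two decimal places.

Sorted (descending): 1425, 1390, 1282, 1224, 1224, 1194, 811, 724, 575
The 2 values of 1224 occupy positions 4–5 → average rank (4+5)/2 = 4.5.
Site 2 values → pooled ranks: 1224→4.5, 1224→4.5, 1390→2, 1282→3
Mean rank = (4.5 + 4.5 + 2 + 3) / 4 = 3.50

3.50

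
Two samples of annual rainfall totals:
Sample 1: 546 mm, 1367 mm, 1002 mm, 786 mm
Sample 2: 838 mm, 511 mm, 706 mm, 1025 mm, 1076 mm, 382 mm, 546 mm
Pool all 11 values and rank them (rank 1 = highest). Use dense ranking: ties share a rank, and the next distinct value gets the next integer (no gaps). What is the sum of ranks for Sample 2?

44

Sorted (descending): 1367, 1076, 1025, 1002, 838, 786, 706, 546, 546, 511, 382
The 2 values of 546 share dense rank 8.
Remaining distinct values take the next consecutive integers.
Sample 2 values → pooled ranks: 838→5, 511→9, 706→7, 1025→3, 1076→2, 382→10, 546→8
Rank sum = 5 + 9 + 7 + 3 + 2 + 10 + 8 = 44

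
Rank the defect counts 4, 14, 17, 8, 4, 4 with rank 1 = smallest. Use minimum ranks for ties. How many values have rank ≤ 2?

Sorted (ascending): 4, 4, 4, 8, 14, 17
The 3 values of 4 occupy positions 1–3 → each gets rank 1.
Ranks ≤ 2: {1, 1, 1} → 3 values.

3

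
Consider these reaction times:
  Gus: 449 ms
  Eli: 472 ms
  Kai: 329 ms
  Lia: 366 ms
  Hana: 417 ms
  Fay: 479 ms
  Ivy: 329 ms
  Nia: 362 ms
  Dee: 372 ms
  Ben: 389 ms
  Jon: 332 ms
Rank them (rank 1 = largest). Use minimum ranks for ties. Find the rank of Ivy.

Sorted (descending): 479, 472, 449, 417, 389, 372, 366, 362, 332, 329, 329
The 2 values of 329 occupy positions 10–11 → each gets rank 10.
Ivy has value 329 ms → rank 10.

10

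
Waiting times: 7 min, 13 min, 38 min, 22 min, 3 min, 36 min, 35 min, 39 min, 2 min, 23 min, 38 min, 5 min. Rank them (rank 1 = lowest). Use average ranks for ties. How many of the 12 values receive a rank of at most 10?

Sorted (ascending): 2, 3, 5, 7, 13, 22, 23, 35, 36, 38, 38, 39
The 2 values of 38 occupy positions 10–11 → average rank (10+11)/2 = 10.5.
Ranks ≤ 10: {1, 2, 3, 4, 5, 6, 7, 8, 9} → 9 values.

9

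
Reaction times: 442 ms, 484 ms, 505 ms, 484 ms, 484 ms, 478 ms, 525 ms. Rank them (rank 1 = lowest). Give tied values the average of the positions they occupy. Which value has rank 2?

Sorted (ascending): 442, 478, 484, 484, 484, 505, 525
The 3 values of 484 occupy positions 3–5 → average rank 4.
Rank 2 → value 478.

478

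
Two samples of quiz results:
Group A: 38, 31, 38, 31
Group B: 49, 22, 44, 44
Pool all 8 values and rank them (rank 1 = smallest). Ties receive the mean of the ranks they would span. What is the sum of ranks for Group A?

Sorted (ascending): 22, 31, 31, 38, 38, 44, 44, 49
The 2 values of 31 occupy positions 2–3 → average rank (2+3)/2 = 2.5.
The 2 values of 38 occupy positions 4–5 → average rank (4+5)/2 = 4.5.
The 2 values of 44 occupy positions 6–7 → average rank (6+7)/2 = 6.5.
Group A values → pooled ranks: 38→4.5, 31→2.5, 38→4.5, 31→2.5
Rank sum = 4.5 + 2.5 + 4.5 + 2.5 = 14

14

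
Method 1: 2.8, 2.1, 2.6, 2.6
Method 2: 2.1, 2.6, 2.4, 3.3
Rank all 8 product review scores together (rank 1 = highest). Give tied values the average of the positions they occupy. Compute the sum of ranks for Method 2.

18.5

Sorted (descending): 3.3, 2.8, 2.6, 2.6, 2.6, 2.4, 2.1, 2.1
The 3 values of 2.6 occupy positions 3–5 → average rank 4.
The 2 values of 2.1 occupy positions 7–8 → average rank (7+8)/2 = 7.5.
Method 2 values → pooled ranks: 2.1→7.5, 2.6→4, 2.4→6, 3.3→1
Rank sum = 7.5 + 4 + 6 + 1 = 18.5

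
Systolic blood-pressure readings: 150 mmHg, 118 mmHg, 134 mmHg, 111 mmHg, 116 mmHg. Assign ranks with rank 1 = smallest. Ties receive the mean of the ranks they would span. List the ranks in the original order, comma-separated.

5, 3, 4, 1, 2

Sorted (ascending): 111, 116, 118, 134, 150
No ties — each value takes its position as its rank.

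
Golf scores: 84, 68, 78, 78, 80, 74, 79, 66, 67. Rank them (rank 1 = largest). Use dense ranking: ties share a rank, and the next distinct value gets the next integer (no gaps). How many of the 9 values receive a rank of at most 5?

Sorted (descending): 84, 80, 79, 78, 78, 74, 68, 67, 66
The 2 values of 78 share dense rank 4.
Remaining distinct values take the next consecutive integers.
Ranks ≤ 5: {1, 2, 3, 4, 4, 5} → 6 values.

6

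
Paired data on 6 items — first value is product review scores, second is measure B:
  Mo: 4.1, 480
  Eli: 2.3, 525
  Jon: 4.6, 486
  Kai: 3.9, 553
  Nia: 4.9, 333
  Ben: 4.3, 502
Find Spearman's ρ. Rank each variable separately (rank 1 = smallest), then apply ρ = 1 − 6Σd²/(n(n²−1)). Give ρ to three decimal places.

-0.771

Ranks of variable 1: 3, 1, 5, 2, 6, 4
Ranks of variable 2: 2, 5, 3, 6, 1, 4
d = r₁ − r₂: 1, -4, 2, -4, 5, 0
d²: 1, 16, 4, 16, 25, 0; Σd² = 62
ρ = 1 − 6·62/(6·35) = 1 − 372/210 = -0.771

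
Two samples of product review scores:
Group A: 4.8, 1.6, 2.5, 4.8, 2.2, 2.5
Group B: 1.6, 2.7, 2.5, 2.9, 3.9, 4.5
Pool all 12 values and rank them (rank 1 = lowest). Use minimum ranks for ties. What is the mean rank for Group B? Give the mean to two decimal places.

Sorted (ascending): 1.6, 1.6, 2.2, 2.5, 2.5, 2.5, 2.7, 2.9, 3.9, 4.5, 4.8, 4.8
The 2 values of 1.6 occupy positions 1–2 → each gets rank 1.
The 3 values of 2.5 occupy positions 4–6 → each gets rank 4.
The 2 values of 4.8 occupy positions 11–12 → each gets rank 11.
Group B values → pooled ranks: 1.6→1, 2.7→7, 2.5→4, 2.9→8, 3.9→9, 4.5→10
Mean rank = (1 + 7 + 4 + 8 + 9 + 10) / 6 = 6.50

6.50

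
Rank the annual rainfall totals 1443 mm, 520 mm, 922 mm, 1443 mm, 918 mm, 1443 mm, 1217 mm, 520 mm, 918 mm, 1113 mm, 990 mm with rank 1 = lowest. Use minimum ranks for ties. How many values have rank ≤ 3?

Sorted (ascending): 520, 520, 918, 918, 922, 990, 1113, 1217, 1443, 1443, 1443
The 2 values of 520 occupy positions 1–2 → each gets rank 1.
The 2 values of 918 occupy positions 3–4 → each gets rank 3.
The 3 values of 1443 occupy positions 9–11 → each gets rank 9.
Ranks ≤ 3: {1, 1, 3, 3} → 4 values.

4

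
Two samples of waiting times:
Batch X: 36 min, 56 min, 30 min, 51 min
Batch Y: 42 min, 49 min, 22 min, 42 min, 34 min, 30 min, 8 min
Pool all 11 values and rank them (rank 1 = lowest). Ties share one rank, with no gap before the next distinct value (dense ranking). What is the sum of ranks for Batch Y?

29

Sorted (ascending): 8, 22, 30, 30, 34, 36, 42, 42, 49, 51, 56
The 2 values of 30 share dense rank 3.
The 2 values of 42 share dense rank 6.
Remaining distinct values take the next consecutive integers.
Batch Y values → pooled ranks: 42→6, 49→7, 22→2, 42→6, 34→4, 30→3, 8→1
Rank sum = 6 + 7 + 2 + 6 + 4 + 3 + 1 = 29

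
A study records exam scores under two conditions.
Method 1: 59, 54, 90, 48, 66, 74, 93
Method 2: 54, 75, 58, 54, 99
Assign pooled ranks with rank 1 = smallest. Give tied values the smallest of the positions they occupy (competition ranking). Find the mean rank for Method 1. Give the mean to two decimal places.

Sorted (ascending): 48, 54, 54, 54, 58, 59, 66, 74, 75, 90, 93, 99
The 3 values of 54 occupy positions 2–4 → each gets rank 2.
Method 1 values → pooled ranks: 59→6, 54→2, 90→10, 48→1, 66→7, 74→8, 93→11
Mean rank = (6 + 2 + 10 + 1 + 7 + 8 + 11) / 7 = 6.43

6.43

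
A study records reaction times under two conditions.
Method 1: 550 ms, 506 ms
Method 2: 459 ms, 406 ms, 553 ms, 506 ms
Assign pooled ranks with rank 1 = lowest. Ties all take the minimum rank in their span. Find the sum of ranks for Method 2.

Sorted (ascending): 406, 459, 506, 506, 550, 553
The 2 values of 506 occupy positions 3–4 → each gets rank 3.
Method 2 values → pooled ranks: 459→2, 406→1, 553→6, 506→3
Rank sum = 2 + 1 + 6 + 3 = 12

12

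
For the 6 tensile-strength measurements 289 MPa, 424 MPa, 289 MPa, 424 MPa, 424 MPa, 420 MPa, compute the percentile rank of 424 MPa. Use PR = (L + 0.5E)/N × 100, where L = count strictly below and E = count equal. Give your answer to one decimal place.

75.0

N = 6.
Strictly below 424: 3. Equal to 424: 3.
PR = (3 + 0.5·3)/6 × 100 = 75.0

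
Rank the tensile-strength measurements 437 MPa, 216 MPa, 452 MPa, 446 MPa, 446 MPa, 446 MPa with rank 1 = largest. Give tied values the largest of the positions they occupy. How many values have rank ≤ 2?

Sorted (descending): 452, 446, 446, 446, 437, 216
The 3 values of 446 occupy positions 2–4 → each gets rank 4.
Ranks ≤ 2: {1} → 1 value.

1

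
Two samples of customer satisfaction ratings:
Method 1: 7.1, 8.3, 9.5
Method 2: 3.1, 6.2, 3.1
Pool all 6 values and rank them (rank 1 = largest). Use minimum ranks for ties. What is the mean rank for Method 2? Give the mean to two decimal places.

Sorted (descending): 9.5, 8.3, 7.1, 6.2, 3.1, 3.1
The 2 values of 3.1 occupy positions 5–6 → each gets rank 5.
Method 2 values → pooled ranks: 3.1→5, 6.2→4, 3.1→5
Mean rank = (5 + 4 + 5) / 3 = 4.67

4.67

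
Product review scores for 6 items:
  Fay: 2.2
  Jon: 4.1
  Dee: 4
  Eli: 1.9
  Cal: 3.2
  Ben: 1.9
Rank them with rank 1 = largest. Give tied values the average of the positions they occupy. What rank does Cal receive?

3

Sorted (descending): 4.1, 4, 3.2, 2.2, 1.9, 1.9
The 2 values of 1.9 occupy positions 5–6 → average rank (5+6)/2 = 5.5.
Cal has value 3.2 → rank 3.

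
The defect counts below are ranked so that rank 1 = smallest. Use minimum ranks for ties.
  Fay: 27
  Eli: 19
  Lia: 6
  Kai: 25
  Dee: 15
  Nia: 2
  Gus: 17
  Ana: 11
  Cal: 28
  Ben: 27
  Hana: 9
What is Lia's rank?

Sorted (ascending): 2, 6, 9, 11, 15, 17, 19, 25, 27, 27, 28
The 2 values of 27 occupy positions 9–10 → each gets rank 9.
Lia has value 6 → rank 2.

2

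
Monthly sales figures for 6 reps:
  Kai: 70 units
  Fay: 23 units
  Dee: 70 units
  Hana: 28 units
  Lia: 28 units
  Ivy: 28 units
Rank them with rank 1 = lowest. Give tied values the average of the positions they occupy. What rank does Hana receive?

3

Sorted (ascending): 23, 28, 28, 28, 70, 70
The 3 values of 28 occupy positions 2–4 → average rank 3.
The 2 values of 70 occupy positions 5–6 → average rank (5+6)/2 = 5.5.
Hana has value 28 units → rank 3.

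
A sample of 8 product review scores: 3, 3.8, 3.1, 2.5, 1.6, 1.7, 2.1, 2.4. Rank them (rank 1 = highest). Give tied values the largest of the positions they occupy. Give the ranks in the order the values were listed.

3, 1, 2, 4, 8, 7, 6, 5

Sorted (descending): 3.8, 3.1, 3, 2.5, 2.4, 2.1, 1.7, 1.6
No ties — each value takes its position as its rank.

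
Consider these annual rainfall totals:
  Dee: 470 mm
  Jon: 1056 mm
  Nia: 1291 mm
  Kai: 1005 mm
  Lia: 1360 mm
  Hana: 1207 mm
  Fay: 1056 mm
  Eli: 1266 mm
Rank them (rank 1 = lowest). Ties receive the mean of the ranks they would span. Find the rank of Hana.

5

Sorted (ascending): 470, 1005, 1056, 1056, 1207, 1266, 1291, 1360
The 2 values of 1056 occupy positions 3–4 → average rank (3+4)/2 = 3.5.
Hana has value 1207 mm → rank 5.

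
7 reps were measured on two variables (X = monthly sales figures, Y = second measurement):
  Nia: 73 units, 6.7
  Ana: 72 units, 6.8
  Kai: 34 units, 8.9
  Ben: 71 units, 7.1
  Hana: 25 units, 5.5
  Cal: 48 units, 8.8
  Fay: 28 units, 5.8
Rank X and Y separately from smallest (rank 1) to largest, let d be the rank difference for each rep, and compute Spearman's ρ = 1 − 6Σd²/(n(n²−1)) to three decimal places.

0.286

Ranks of variable 1: 7, 6, 3, 5, 1, 4, 2
Ranks of variable 2: 3, 4, 7, 5, 1, 6, 2
d = r₁ − r₂: 4, 2, -4, 0, 0, -2, 0
d²: 16, 4, 16, 0, 0, 4, 0; Σd² = 40
ρ = 1 − 6·40/(7·48) = 1 − 240/336 = 0.286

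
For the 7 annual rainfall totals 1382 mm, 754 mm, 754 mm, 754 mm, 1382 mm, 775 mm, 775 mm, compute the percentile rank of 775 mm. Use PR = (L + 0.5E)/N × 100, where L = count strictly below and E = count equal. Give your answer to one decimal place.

N = 7.
Strictly below 775: 3. Equal to 775: 2.
PR = (3 + 0.5·2)/7 × 100 = 57.1

57.1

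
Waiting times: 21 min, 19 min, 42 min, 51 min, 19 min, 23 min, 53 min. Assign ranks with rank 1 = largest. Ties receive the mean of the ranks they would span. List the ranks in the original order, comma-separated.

5, 6.5, 3, 2, 6.5, 4, 1

Sorted (descending): 53, 51, 42, 23, 21, 19, 19
The 2 values of 19 occupy positions 6–7 → average rank (6+7)/2 = 6.5.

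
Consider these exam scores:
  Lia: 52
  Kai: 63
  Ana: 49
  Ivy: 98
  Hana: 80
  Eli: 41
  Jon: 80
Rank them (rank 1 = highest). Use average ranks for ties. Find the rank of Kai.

Sorted (descending): 98, 80, 80, 63, 52, 49, 41
The 2 values of 80 occupy positions 2–3 → average rank (2+3)/2 = 2.5.
Kai has value 63 → rank 4.

4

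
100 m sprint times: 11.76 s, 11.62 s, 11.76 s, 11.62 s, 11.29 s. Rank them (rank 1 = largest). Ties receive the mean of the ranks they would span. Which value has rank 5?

11.29

Sorted (descending): 11.76, 11.76, 11.62, 11.62, 11.29
The 2 values of 11.76 occupy positions 1–2 → average rank (1+2)/2 = 1.5.
The 2 values of 11.62 occupy positions 3–4 → average rank (3+4)/2 = 3.5.
Rank 5 → value 11.29.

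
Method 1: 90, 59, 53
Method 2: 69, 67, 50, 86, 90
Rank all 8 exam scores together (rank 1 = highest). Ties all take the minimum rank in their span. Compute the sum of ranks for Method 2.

21

Sorted (descending): 90, 90, 86, 69, 67, 59, 53, 50
The 2 values of 90 occupy positions 1–2 → each gets rank 1.
Method 2 values → pooled ranks: 69→4, 67→5, 50→8, 86→3, 90→1
Rank sum = 4 + 5 + 8 + 3 + 1 = 21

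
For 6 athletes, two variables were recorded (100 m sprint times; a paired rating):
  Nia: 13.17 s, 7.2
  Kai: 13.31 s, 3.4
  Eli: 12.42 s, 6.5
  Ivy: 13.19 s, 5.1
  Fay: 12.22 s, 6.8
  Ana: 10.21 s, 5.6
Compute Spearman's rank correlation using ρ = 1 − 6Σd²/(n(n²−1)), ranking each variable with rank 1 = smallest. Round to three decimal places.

-0.486

Ranks of variable 1: 4, 6, 3, 5, 2, 1
Ranks of variable 2: 6, 1, 4, 2, 5, 3
d = r₁ − r₂: -2, 5, -1, 3, -3, -2
d²: 4, 25, 1, 9, 9, 4; Σd² = 52
ρ = 1 − 6·52/(6·35) = 1 − 312/210 = -0.486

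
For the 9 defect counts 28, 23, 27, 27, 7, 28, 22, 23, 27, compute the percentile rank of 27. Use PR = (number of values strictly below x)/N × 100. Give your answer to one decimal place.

44.4

N = 9.
Strictly below 27: 4. Equal to 27: 3.
PR = 4/9 × 100 = 44.4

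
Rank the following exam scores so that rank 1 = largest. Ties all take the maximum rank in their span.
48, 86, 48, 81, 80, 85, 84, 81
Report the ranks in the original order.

8, 1, 8, 5, 6, 2, 3, 5

Sorted (descending): 86, 85, 84, 81, 81, 80, 48, 48
The 2 values of 81 occupy positions 4–5 → each gets rank 5.
The 2 values of 48 occupy positions 7–8 → each gets rank 8.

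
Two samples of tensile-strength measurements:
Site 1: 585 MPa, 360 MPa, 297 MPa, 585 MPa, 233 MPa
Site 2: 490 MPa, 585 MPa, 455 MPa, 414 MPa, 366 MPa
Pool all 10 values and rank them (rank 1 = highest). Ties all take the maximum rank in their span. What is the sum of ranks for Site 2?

25

Sorted (descending): 585, 585, 585, 490, 455, 414, 366, 360, 297, 233
The 3 values of 585 occupy positions 1–3 → each gets rank 3.
Site 2 values → pooled ranks: 490→4, 585→3, 455→5, 414→6, 366→7
Rank sum = 4 + 3 + 5 + 6 + 7 = 25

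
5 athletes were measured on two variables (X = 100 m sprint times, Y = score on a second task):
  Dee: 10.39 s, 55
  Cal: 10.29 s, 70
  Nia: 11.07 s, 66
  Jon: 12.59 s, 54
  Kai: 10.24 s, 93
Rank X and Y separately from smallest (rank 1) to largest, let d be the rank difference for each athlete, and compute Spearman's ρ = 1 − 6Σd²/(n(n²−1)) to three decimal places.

Ranks of variable 1: 3, 2, 4, 5, 1
Ranks of variable 2: 2, 4, 3, 1, 5
d = r₁ − r₂: 1, -2, 1, 4, -4
d²: 1, 4, 1, 16, 16; Σd² = 38
ρ = 1 − 6·38/(5·24) = 1 − 228/120 = -0.900

-0.900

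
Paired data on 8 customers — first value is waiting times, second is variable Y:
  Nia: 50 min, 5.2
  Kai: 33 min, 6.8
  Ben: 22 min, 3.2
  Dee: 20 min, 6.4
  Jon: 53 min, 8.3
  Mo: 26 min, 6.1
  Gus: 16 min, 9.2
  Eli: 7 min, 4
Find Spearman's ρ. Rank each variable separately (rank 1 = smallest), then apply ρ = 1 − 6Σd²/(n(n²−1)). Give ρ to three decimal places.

Ranks of variable 1: 7, 6, 4, 3, 8, 5, 2, 1
Ranks of variable 2: 3, 6, 1, 5, 7, 4, 8, 2
d = r₁ − r₂: 4, 0, 3, -2, 1, 1, -6, -1
d²: 16, 0, 9, 4, 1, 1, 36, 1; Σd² = 68
ρ = 1 − 6·68/(8·63) = 1 − 408/504 = 0.190

0.190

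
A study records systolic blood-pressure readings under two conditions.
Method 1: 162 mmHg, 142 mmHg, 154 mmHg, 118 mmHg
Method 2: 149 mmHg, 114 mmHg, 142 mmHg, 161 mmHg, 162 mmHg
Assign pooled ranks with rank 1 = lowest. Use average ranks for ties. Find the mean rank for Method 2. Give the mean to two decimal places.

Sorted (ascending): 114, 118, 142, 142, 149, 154, 161, 162, 162
The 2 values of 142 occupy positions 3–4 → average rank (3+4)/2 = 3.5.
The 2 values of 162 occupy positions 8–9 → average rank (8+9)/2 = 8.5.
Method 2 values → pooled ranks: 149→5, 114→1, 142→3.5, 161→7, 162→8.5
Mean rank = (5 + 1 + 3.5 + 7 + 8.5) / 5 = 5.00

5.00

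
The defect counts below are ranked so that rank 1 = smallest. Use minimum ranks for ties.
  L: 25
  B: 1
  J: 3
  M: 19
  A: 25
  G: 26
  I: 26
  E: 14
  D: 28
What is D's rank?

Sorted (ascending): 1, 3, 14, 19, 25, 25, 26, 26, 28
The 2 values of 25 occupy positions 5–6 → each gets rank 5.
The 2 values of 26 occupy positions 7–8 → each gets rank 7.
D has value 28 → rank 9.

9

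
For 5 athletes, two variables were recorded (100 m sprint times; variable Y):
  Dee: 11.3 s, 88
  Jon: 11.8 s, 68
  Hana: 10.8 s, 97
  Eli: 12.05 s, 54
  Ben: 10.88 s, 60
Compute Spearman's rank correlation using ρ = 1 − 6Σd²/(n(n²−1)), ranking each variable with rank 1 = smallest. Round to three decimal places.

Ranks of variable 1: 3, 4, 1, 5, 2
Ranks of variable 2: 4, 3, 5, 1, 2
d = r₁ − r₂: -1, 1, -4, 4, 0
d²: 1, 1, 16, 16, 0; Σd² = 34
ρ = 1 − 6·34/(5·24) = 1 − 204/120 = -0.700

-0.700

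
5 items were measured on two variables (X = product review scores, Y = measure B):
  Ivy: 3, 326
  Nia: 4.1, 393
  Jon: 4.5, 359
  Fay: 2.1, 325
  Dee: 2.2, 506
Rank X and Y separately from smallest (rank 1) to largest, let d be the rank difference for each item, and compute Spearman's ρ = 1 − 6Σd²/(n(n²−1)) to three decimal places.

0.300

Ranks of variable 1: 3, 4, 5, 1, 2
Ranks of variable 2: 2, 4, 3, 1, 5
d = r₁ − r₂: 1, 0, 2, 0, -3
d²: 1, 0, 4, 0, 9; Σd² = 14
ρ = 1 − 6·14/(5·24) = 1 − 84/120 = 0.300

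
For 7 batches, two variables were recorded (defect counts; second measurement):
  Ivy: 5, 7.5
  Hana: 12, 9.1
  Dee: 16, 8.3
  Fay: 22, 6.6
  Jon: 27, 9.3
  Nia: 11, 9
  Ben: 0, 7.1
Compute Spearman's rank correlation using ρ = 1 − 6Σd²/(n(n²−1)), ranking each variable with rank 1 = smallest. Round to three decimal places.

Ranks of variable 1: 2, 4, 5, 6, 7, 3, 1
Ranks of variable 2: 3, 6, 4, 1, 7, 5, 2
d = r₁ − r₂: -1, -2, 1, 5, 0, -2, -1
d²: 1, 4, 1, 25, 0, 4, 1; Σd² = 36
ρ = 1 − 6·36/(7·48) = 1 − 216/336 = 0.357

0.357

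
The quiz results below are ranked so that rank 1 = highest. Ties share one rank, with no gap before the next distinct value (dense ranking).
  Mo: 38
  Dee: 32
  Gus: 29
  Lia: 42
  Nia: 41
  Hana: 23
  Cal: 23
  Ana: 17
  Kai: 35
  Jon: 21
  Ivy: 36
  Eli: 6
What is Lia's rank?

1

Sorted (descending): 42, 41, 38, 36, 35, 32, 29, 23, 23, 21, 17, 6
The 2 values of 23 share dense rank 8.
Remaining distinct values take the next consecutive integers.
Lia has value 42 → rank 1.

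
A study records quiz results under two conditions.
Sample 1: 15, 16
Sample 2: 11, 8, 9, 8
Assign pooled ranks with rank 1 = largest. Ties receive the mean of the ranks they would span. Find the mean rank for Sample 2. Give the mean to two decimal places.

Sorted (descending): 16, 15, 11, 9, 8, 8
The 2 values of 8 occupy positions 5–6 → average rank (5+6)/2 = 5.5.
Sample 2 values → pooled ranks: 11→3, 8→5.5, 9→4, 8→5.5
Mean rank = (3 + 5.5 + 4 + 5.5) / 4 = 4.50

4.50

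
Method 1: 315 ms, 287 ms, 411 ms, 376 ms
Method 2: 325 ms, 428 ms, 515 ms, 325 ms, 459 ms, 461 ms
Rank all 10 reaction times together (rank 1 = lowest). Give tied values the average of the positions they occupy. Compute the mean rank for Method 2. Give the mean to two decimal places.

6.83

Sorted (ascending): 287, 315, 325, 325, 376, 411, 428, 459, 461, 515
The 2 values of 325 occupy positions 3–4 → average rank (3+4)/2 = 3.5.
Method 2 values → pooled ranks: 325→3.5, 428→7, 515→10, 325→3.5, 459→8, 461→9
Mean rank = (3.5 + 7 + 10 + 3.5 + 8 + 9) / 6 = 6.83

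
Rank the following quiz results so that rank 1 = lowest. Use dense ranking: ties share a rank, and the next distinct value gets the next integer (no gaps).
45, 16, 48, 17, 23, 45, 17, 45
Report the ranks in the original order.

Sorted (ascending): 16, 17, 17, 23, 45, 45, 45, 48
The 2 values of 17 share dense rank 2.
The 3 values of 45 share dense rank 4.
Remaining distinct values take the next consecutive integers.

4, 1, 5, 2, 3, 4, 2, 4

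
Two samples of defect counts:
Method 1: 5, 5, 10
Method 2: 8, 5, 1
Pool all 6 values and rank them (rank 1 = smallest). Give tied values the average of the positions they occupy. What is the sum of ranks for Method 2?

9

Sorted (ascending): 1, 5, 5, 5, 8, 10
The 3 values of 5 occupy positions 2–4 → average rank 3.
Method 2 values → pooled ranks: 8→5, 5→3, 1→1
Rank sum = 5 + 3 + 1 = 9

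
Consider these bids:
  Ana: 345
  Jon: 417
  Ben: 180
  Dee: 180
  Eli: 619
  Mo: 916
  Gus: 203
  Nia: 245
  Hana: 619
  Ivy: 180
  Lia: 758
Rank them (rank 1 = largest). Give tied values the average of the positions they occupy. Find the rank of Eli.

3.5

Sorted (descending): 916, 758, 619, 619, 417, 345, 245, 203, 180, 180, 180
The 2 values of 619 occupy positions 3–4 → average rank (3+4)/2 = 3.5.
The 3 values of 180 occupy positions 9–11 → average rank 10.
Eli has value 619 → rank 3.5.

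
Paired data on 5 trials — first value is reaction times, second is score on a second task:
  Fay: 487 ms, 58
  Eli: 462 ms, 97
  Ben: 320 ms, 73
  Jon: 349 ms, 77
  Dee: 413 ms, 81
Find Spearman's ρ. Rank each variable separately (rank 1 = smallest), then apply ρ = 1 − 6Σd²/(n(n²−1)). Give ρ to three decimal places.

0.000

Ranks of variable 1: 5, 4, 1, 2, 3
Ranks of variable 2: 1, 5, 2, 3, 4
d = r₁ − r₂: 4, -1, -1, -1, -1
d²: 16, 1, 1, 1, 1; Σd² = 20
ρ = 1 − 6·20/(5·24) = 1 − 120/120 = 0.000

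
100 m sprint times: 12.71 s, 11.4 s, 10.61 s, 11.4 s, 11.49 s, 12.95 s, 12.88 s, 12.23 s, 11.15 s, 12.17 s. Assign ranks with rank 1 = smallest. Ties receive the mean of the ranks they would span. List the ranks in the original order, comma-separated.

8, 3.5, 1, 3.5, 5, 10, 9, 7, 2, 6

Sorted (ascending): 10.61, 11.15, 11.4, 11.4, 11.49, 12.17, 12.23, 12.71, 12.88, 12.95
The 2 values of 11.4 occupy positions 3–4 → average rank (3+4)/2 = 3.5.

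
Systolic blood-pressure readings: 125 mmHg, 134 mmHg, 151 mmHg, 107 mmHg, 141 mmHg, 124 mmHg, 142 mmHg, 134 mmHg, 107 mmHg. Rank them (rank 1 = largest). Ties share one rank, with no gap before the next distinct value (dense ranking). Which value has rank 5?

Sorted (descending): 151, 142, 141, 134, 134, 125, 124, 107, 107
The 2 values of 134 share dense rank 4.
The 2 values of 107 share dense rank 7.
Remaining distinct values take the next consecutive integers.
Rank 5 → value 125.

125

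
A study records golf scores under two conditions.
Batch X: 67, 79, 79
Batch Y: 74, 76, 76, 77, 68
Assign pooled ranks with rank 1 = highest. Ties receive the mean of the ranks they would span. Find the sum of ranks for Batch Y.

25

Sorted (descending): 79, 79, 77, 76, 76, 74, 68, 67
The 2 values of 79 occupy positions 1–2 → average rank (1+2)/2 = 1.5.
The 2 values of 76 occupy positions 4–5 → average rank (4+5)/2 = 4.5.
Batch Y values → pooled ranks: 74→6, 76→4.5, 76→4.5, 77→3, 68→7
Rank sum = 6 + 4.5 + 4.5 + 3 + 7 = 25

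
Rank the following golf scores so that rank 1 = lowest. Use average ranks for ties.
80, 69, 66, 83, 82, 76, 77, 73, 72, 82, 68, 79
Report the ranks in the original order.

9, 3, 1, 12, 10.5, 6, 7, 5, 4, 10.5, 2, 8

Sorted (ascending): 66, 68, 69, 72, 73, 76, 77, 79, 80, 82, 82, 83
The 2 values of 82 occupy positions 10–11 → average rank (10+11)/2 = 10.5.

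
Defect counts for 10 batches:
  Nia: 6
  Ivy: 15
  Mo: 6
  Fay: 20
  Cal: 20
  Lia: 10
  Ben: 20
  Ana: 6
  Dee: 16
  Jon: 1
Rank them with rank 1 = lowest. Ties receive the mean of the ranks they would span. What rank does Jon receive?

1

Sorted (ascending): 1, 6, 6, 6, 10, 15, 16, 20, 20, 20
The 3 values of 6 occupy positions 2–4 → average rank 3.
The 3 values of 20 occupy positions 8–10 → average rank 9.
Jon has value 1 → rank 1.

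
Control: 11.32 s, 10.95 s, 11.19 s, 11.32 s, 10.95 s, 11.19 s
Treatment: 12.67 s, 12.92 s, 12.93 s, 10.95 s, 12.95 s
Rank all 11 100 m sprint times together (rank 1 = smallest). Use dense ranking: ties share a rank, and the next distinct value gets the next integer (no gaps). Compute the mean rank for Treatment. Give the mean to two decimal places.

Sorted (ascending): 10.95, 10.95, 10.95, 11.19, 11.19, 11.32, 11.32, 12.67, 12.92, 12.93, 12.95
The 3 values of 10.95 share dense rank 1.
The 2 values of 11.19 share dense rank 2.
The 2 values of 11.32 share dense rank 3.
Remaining distinct values take the next consecutive integers.
Treatment values → pooled ranks: 12.67→4, 12.92→5, 12.93→6, 10.95→1, 12.95→7
Mean rank = (4 + 5 + 6 + 1 + 7) / 5 = 4.60

4.60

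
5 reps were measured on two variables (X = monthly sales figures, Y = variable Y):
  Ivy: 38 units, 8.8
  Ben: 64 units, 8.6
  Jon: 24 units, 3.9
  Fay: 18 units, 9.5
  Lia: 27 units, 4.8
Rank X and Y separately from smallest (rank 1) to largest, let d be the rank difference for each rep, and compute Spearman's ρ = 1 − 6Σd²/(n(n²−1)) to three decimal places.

-0.100

Ranks of variable 1: 4, 5, 2, 1, 3
Ranks of variable 2: 4, 3, 1, 5, 2
d = r₁ − r₂: 0, 2, 1, -4, 1
d²: 0, 4, 1, 16, 1; Σd² = 22
ρ = 1 − 6·22/(5·24) = 1 − 132/120 = -0.100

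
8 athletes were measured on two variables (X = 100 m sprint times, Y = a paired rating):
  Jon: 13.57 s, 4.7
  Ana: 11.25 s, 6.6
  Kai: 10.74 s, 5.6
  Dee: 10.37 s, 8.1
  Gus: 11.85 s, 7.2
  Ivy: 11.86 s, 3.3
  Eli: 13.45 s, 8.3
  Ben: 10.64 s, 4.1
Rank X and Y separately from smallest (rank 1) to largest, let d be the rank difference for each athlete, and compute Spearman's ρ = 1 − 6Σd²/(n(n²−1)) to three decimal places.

Ranks of variable 1: 8, 4, 3, 1, 5, 6, 7, 2
Ranks of variable 2: 3, 5, 4, 7, 6, 1, 8, 2
d = r₁ − r₂: 5, -1, -1, -6, -1, 5, -1, 0
d²: 25, 1, 1, 36, 1, 25, 1, 0; Σd² = 90
ρ = 1 − 6·90/(8·63) = 1 − 540/504 = -0.071

-0.071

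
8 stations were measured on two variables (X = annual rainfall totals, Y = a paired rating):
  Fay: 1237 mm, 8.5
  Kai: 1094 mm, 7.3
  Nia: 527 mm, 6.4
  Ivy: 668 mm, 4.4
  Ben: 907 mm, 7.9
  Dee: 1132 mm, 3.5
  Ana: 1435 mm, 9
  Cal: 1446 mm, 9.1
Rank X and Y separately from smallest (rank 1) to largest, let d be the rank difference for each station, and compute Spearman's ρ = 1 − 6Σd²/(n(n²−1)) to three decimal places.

0.714

Ranks of variable 1: 6, 4, 1, 2, 3, 5, 7, 8
Ranks of variable 2: 6, 4, 3, 2, 5, 1, 7, 8
d = r₁ − r₂: 0, 0, -2, 0, -2, 4, 0, 0
d²: 0, 0, 4, 0, 4, 16, 0, 0; Σd² = 24
ρ = 1 − 6·24/(8·63) = 1 − 144/504 = 0.714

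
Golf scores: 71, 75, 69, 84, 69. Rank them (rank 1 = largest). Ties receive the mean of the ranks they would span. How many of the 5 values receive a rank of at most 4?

3

Sorted (descending): 84, 75, 71, 69, 69
The 2 values of 69 occupy positions 4–5 → average rank (4+5)/2 = 4.5.
Ranks ≤ 4: {1, 2, 3} → 3 values.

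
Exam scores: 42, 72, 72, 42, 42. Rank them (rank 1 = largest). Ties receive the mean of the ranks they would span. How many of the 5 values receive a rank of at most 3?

2

Sorted (descending): 72, 72, 42, 42, 42
The 2 values of 72 occupy positions 1–2 → average rank (1+2)/2 = 1.5.
The 3 values of 42 occupy positions 3–5 → average rank 4.
Ranks ≤ 3: {1.5, 1.5} → 2 values.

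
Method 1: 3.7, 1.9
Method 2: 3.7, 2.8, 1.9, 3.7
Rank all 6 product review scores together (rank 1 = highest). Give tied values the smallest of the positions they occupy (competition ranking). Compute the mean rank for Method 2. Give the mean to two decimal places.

Sorted (descending): 3.7, 3.7, 3.7, 2.8, 1.9, 1.9
The 3 values of 3.7 occupy positions 1–3 → each gets rank 1.
The 2 values of 1.9 occupy positions 5–6 → each gets rank 5.
Method 2 values → pooled ranks: 3.7→1, 2.8→4, 1.9→5, 3.7→1
Mean rank = (1 + 4 + 5 + 1) / 4 = 2.75

2.75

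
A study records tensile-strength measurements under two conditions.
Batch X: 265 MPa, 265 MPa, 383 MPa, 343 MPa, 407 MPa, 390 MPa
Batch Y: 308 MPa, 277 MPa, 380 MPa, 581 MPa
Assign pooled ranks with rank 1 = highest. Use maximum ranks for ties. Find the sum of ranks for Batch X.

Sorted (descending): 581, 407, 390, 383, 380, 343, 308, 277, 265, 265
The 2 values of 265 occupy positions 9–10 → each gets rank 10.
Batch X values → pooled ranks: 265→10, 265→10, 383→4, 343→6, 407→2, 390→3
Rank sum = 10 + 10 + 4 + 6 + 2 + 3 = 35

35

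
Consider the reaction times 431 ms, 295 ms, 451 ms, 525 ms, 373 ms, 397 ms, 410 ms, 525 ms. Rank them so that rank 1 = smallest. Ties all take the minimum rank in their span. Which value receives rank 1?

295

Sorted (ascending): 295, 373, 397, 410, 431, 451, 525, 525
The 2 values of 525 occupy positions 7–8 → each gets rank 7.
Rank 1 → value 295.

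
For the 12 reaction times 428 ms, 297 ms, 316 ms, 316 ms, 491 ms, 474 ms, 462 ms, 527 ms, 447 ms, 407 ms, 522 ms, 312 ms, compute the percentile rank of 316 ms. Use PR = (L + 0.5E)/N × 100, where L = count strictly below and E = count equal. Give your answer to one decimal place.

25.0

N = 12.
Strictly below 316: 2. Equal to 316: 2.
PR = (2 + 0.5·2)/12 × 100 = 25.0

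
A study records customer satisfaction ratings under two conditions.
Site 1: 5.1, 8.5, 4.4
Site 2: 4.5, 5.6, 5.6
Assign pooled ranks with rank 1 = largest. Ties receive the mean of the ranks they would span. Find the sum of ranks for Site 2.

10

Sorted (descending): 8.5, 5.6, 5.6, 5.1, 4.5, 4.4
The 2 values of 5.6 occupy positions 2–3 → average rank (2+3)/2 = 2.5.
Site 2 values → pooled ranks: 4.5→5, 5.6→2.5, 5.6→2.5
Rank sum = 5 + 2.5 + 2.5 = 10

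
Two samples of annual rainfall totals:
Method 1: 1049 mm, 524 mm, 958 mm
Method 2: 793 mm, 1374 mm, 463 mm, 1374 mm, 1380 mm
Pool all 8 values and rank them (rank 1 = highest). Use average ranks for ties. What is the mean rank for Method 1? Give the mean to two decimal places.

5.33

Sorted (descending): 1380, 1374, 1374, 1049, 958, 793, 524, 463
The 2 values of 1374 occupy positions 2–3 → average rank (2+3)/2 = 2.5.
Method 1 values → pooled ranks: 1049→4, 524→7, 958→5
Mean rank = (4 + 7 + 5) / 3 = 5.33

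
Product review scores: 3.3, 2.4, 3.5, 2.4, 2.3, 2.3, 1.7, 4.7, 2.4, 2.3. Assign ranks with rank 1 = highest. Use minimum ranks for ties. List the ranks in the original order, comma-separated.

3, 4, 2, 4, 7, 7, 10, 1, 4, 7

Sorted (descending): 4.7, 3.5, 3.3, 2.4, 2.4, 2.4, 2.3, 2.3, 2.3, 1.7
The 3 values of 2.4 occupy positions 4–6 → each gets rank 4.
The 3 values of 2.3 occupy positions 7–9 → each gets rank 7.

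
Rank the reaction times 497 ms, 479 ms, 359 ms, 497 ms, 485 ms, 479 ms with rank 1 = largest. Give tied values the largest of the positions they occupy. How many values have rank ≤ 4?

Sorted (descending): 497, 497, 485, 479, 479, 359
The 2 values of 497 occupy positions 1–2 → each gets rank 2.
The 2 values of 479 occupy positions 4–5 → each gets rank 5.
Ranks ≤ 4: {2, 2, 3} → 3 values.

3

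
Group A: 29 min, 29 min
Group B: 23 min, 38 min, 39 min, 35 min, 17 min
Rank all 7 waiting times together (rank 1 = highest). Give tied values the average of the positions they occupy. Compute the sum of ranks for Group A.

9

Sorted (descending): 39, 38, 35, 29, 29, 23, 17
The 2 values of 29 occupy positions 4–5 → average rank (4+5)/2 = 4.5.
Group A values → pooled ranks: 29→4.5, 29→4.5
Rank sum = 4.5 + 4.5 = 9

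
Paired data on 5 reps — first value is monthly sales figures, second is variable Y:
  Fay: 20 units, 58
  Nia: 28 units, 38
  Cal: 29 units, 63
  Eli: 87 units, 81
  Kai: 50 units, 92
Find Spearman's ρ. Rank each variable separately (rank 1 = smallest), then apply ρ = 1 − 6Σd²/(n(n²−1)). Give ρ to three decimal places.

0.800

Ranks of variable 1: 1, 2, 3, 5, 4
Ranks of variable 2: 2, 1, 3, 4, 5
d = r₁ − r₂: -1, 1, 0, 1, -1
d²: 1, 1, 0, 1, 1; Σd² = 4
ρ = 1 − 6·4/(5·24) = 1 − 24/120 = 0.800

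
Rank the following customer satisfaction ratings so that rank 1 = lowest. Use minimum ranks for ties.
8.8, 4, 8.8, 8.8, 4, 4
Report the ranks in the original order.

4, 1, 4, 4, 1, 1

Sorted (ascending): 4, 4, 4, 8.8, 8.8, 8.8
The 3 values of 4 occupy positions 1–3 → each gets rank 1.
The 3 values of 8.8 occupy positions 4–6 → each gets rank 4.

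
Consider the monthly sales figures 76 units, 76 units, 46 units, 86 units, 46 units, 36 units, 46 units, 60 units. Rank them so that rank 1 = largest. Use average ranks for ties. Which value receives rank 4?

60

Sorted (descending): 86, 76, 76, 60, 46, 46, 46, 36
The 2 values of 76 occupy positions 2–3 → average rank (2+3)/2 = 2.5.
The 3 values of 46 occupy positions 5–7 → average rank 6.
Rank 4 → value 60.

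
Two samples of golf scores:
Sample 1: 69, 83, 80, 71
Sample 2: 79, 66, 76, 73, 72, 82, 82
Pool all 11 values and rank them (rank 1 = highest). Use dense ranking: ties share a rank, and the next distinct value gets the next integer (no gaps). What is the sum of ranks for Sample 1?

21

Sorted (descending): 83, 82, 82, 80, 79, 76, 73, 72, 71, 69, 66
The 2 values of 82 share dense rank 2.
Remaining distinct values take the next consecutive integers.
Sample 1 values → pooled ranks: 69→9, 83→1, 80→3, 71→8
Rank sum = 9 + 1 + 3 + 8 = 21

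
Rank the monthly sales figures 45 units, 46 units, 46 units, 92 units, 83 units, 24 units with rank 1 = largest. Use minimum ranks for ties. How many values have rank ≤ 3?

Sorted (descending): 92, 83, 46, 46, 45, 24
The 2 values of 46 occupy positions 3–4 → each gets rank 3.
Ranks ≤ 3: {1, 2, 3, 3} → 4 values.

4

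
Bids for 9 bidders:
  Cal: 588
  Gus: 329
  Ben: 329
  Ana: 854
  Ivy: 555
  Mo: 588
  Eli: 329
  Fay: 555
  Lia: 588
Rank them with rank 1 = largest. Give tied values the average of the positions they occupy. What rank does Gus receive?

Sorted (descending): 854, 588, 588, 588, 555, 555, 329, 329, 329
The 3 values of 588 occupy positions 2–4 → average rank 3.
The 2 values of 555 occupy positions 5–6 → average rank (5+6)/2 = 5.5.
The 3 values of 329 occupy positions 7–9 → average rank 8.
Gus has value 329 → rank 8.

8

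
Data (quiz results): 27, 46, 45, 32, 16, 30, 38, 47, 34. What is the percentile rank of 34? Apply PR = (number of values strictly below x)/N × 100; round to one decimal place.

N = 9.
Strictly below 34: 4. Equal to 34: 1.
PR = 4/9 × 100 = 44.4

44.4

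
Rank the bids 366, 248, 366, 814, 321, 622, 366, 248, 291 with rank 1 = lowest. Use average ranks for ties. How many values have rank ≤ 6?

7

Sorted (ascending): 248, 248, 291, 321, 366, 366, 366, 622, 814
The 2 values of 248 occupy positions 1–2 → average rank (1+2)/2 = 1.5.
The 3 values of 366 occupy positions 5–7 → average rank 6.
Ranks ≤ 6: {1.5, 1.5, 3, 4, 6, 6, 6} → 7 values.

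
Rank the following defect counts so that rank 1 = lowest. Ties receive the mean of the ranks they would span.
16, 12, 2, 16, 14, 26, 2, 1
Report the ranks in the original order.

Sorted (ascending): 1, 2, 2, 12, 14, 16, 16, 26
The 2 values of 2 occupy positions 2–3 → average rank (2+3)/2 = 2.5.
The 2 values of 16 occupy positions 6–7 → average rank (6+7)/2 = 6.5.

6.5, 4, 2.5, 6.5, 5, 8, 2.5, 1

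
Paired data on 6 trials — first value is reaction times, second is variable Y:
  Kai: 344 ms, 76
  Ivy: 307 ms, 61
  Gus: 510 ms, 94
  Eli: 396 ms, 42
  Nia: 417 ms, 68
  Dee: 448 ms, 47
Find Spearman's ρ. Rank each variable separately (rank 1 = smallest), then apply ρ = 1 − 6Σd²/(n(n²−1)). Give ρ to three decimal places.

Ranks of variable 1: 2, 1, 6, 3, 4, 5
Ranks of variable 2: 5, 3, 6, 1, 4, 2
d = r₁ − r₂: -3, -2, 0, 2, 0, 3
d²: 9, 4, 0, 4, 0, 9; Σd² = 26
ρ = 1 − 6·26/(6·35) = 1 − 156/210 = 0.257

0.257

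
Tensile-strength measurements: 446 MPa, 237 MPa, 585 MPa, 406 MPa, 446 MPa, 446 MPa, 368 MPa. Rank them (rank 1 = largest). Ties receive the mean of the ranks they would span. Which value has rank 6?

Sorted (descending): 585, 446, 446, 446, 406, 368, 237
The 3 values of 446 occupy positions 2–4 → average rank 3.
Rank 6 → value 368.

368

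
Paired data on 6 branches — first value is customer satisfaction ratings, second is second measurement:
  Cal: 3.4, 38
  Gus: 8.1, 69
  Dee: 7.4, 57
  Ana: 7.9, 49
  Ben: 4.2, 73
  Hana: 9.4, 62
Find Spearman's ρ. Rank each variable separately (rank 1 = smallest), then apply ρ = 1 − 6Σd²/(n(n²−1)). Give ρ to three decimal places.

Ranks of variable 1: 1, 5, 3, 4, 2, 6
Ranks of variable 2: 1, 5, 3, 2, 6, 4
d = r₁ − r₂: 0, 0, 0, 2, -4, 2
d²: 0, 0, 0, 4, 16, 4; Σd² = 24
ρ = 1 − 6·24/(6·35) = 1 − 144/210 = 0.314

0.314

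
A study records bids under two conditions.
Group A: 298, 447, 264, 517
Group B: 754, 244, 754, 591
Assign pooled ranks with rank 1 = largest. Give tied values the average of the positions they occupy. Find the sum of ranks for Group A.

22

Sorted (descending): 754, 754, 591, 517, 447, 298, 264, 244
The 2 values of 754 occupy positions 1–2 → average rank (1+2)/2 = 1.5.
Group A values → pooled ranks: 298→6, 447→5, 264→7, 517→4
Rank sum = 6 + 5 + 7 + 4 = 22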